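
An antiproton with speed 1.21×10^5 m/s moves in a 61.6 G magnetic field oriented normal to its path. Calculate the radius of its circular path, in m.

r ≈ 0.205 m

The magnetic force provides the centripetal force: qvB = mv²/r, so r = mv/(qB).
r = (1.67×10^-27 kg)(1.21×10^5 m/s) / [(1×1.60×10^-19 C)(6.16×10^-3 T)] = 0.205 m.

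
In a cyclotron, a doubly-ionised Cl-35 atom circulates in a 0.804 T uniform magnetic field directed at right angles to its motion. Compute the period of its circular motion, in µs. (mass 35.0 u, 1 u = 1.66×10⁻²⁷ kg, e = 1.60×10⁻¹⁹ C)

T ≈ 1.42 µs

The cyclotron period is independent of speed: T = 2πm/(qB).
T = 2π(5.81×10^-26) / [(2×1.60×10^-19)(0.804)] = 1.42×10^-6 s.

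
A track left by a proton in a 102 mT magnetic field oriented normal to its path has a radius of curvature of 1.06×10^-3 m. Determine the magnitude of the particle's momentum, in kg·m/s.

p ≈ 1.73×10^-23 kg·m/s

Since qvB = mv²/r, the momentum p = mv = qBr.
p = (1×1.60×10^-19)(0.102)(1.06×10^-3) = 1.73×10^-23 kg·m/s.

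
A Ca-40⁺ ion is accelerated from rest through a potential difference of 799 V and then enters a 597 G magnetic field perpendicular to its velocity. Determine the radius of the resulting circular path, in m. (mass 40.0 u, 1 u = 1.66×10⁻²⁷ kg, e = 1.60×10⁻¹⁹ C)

The kinetic energy gained is K = qV = (1×1.60×10^-19)(799) = 1.28×10^-16 J.
v = √(2K/m) = 6.21×10^4 m/s.
r = mv/(qB) = (6.64×10^-26)(6.21×10^4) / [(1×1.60×10^-19)(0.0597)] = 0.431 m.

r ≈ 0.431 m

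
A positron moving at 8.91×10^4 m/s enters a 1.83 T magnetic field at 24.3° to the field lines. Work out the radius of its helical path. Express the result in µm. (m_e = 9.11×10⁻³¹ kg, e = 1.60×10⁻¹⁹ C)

r ≈ 0.114 µm

Only the perpendicular component v⊥ = v sin24.3° = 3.67×10^4 m/s is bent by the field.
r = m v⊥ /(qB) = (9.11×10^-31)(3.67×10^4) / [(1×1.60×10^-19)(1.83)] = 1.14×10^-7 m.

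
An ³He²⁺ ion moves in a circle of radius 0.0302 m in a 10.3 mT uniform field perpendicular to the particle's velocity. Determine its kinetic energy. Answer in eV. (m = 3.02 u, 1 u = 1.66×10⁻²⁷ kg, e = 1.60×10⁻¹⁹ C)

K ≈ 6.18 eV

v = qBr/m = (2×1.60×10^-19)(0.0103)(0.0302) / (5.01×10^-27) = 1.99×10^4 m/s.
K = ½mv² = 0.5·(5.01×10^-27)·(1.99×10^4)² = 9.88×10^-19 J = 6.18 eV.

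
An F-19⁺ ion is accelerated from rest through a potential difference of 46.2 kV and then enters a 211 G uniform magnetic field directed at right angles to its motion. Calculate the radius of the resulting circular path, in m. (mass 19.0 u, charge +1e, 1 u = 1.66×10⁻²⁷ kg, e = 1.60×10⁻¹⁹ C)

The kinetic energy gained is K = qV = (1×1.60×10^-19)(4.62×10^4) = 7.39×10^-15 J.
v = √(2K/m) = 6.85×10^5 m/s.
r = mv/(qB) = (3.15×10^-26)(6.85×10^5) / [(1×1.60×10^-19)(0.0211)] = 6.40 m.

r ≈ 6.40 m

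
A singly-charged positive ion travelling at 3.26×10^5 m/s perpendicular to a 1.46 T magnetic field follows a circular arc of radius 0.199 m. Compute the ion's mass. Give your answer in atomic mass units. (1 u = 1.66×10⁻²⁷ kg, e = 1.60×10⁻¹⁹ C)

qvB = mv²/r ⇒ m = qBr/v.
m = (1×1.60×10^-19)(1.46)(0.199) / (3.26×10^5) = 1.43×10^-25 kg = 85.9 u.

m ≈ 85.9 u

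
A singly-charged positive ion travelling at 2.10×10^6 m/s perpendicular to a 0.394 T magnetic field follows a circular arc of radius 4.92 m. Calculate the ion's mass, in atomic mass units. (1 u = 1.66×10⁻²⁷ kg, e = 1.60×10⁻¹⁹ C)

qvB = mv²/r ⇒ m = qBr/v.
m = (1×1.60×10^-19)(0.394)(4.92) / (2.10×10^6) = 1.48×10^-25 kg = 89.0 u.

m ≈ 89.0 u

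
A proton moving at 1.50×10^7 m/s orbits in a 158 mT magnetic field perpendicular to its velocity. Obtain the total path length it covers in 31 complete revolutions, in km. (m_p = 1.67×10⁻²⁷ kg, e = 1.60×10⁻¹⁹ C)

L ≈ 0.193 km

r = mv/(qB) = 0.991 m, so one revolution covers 2πr = 6.23 m.
In 31 revolutions: L = 31·2πr = 193 m.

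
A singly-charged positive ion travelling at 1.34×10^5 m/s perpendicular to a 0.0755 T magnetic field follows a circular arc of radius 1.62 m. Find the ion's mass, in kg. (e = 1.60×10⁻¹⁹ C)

m ≈ 1.46×10^-25 kg

qvB = mv²/r ⇒ m = qBr/v.
m = (1×1.60×10^-19)(0.0755)(1.62) / (1.34×10^5) = 1.46×10^-25 kg.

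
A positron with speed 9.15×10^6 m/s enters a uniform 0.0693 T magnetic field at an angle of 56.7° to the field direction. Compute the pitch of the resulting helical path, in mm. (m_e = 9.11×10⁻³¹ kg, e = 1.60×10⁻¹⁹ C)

pitch ≈ 2.59 mm

The velocity component along B is v∥ = v cos56.7° = 5.02×10^6 m/s.
The cyclotron period T = 2πm/(qB) = 5.16×10^-10 s is set by m, q, B alone.
Pitch = v∥·T = (5.02×10^6)(5.16×10^-10) = 2.59×10^-3 m.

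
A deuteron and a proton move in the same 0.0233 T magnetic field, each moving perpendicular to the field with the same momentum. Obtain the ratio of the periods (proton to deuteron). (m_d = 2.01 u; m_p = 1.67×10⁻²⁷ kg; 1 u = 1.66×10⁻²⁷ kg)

T = 2πm/(qB) is independent of speed, so T₂/T₁ = (m₂/q₂)/(m₁/q₁).
T_{proton}/T_{deuteron} = (1.67×10^-27/1e) / (3.34×10^-27/1e) = 0.501.

ratio ≈ 0.501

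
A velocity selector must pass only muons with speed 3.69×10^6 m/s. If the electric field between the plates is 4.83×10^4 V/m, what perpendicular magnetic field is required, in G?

qE = qvB ⇒ B = E/v = (4.83×10^4) / (3.69×10^6) = 0.0131 T.

B ≈ 131 G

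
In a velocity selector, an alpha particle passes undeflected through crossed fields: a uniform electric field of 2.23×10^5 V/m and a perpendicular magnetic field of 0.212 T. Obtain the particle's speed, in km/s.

v ≈ 1050 km/s

For zero net force, qE = qvB, so v = E/B.
v = (2.23×10^5) / (0.212) = 1.05×10^6 m/s.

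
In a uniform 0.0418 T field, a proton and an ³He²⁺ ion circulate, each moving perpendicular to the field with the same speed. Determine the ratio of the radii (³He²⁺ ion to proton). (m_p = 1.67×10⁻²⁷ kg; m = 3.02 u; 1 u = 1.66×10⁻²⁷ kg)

r = mv/(qB) ⇒ at equal v, r ∝ m/q.
r_{³He²⁺ ion}/r_{proton} = 1.50.

ratio ≈ 1.50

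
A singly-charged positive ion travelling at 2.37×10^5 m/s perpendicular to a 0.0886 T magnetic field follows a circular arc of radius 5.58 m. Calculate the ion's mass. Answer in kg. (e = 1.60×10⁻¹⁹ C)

qvB = mv²/r ⇒ m = qBr/v.
m = (1×1.60×10^-19)(0.0886)(5.58) / (2.37×10^5) = 3.34×10^-25 kg.

m ≈ 3.34×10^-25 kg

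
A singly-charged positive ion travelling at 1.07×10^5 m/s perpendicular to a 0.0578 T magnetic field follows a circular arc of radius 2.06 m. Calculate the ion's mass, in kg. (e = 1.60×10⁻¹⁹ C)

qvB = mv²/r ⇒ m = qBr/v.
m = (1×1.60×10^-19)(0.0578)(2.06) / (1.07×10^5) = 1.78×10^-25 kg.

m ≈ 1.78×10^-25 kg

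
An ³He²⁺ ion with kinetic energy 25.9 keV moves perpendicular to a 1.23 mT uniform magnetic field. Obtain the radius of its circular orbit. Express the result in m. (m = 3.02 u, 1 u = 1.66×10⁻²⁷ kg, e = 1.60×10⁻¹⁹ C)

Convert the energy: K = 25.9 keV = 4.14×10^-15 J.
v = √(2K/m) = √(2·4.14×10^-15/5.01×10^-27) = 1.29×10^6 m/s.
r = mv/(qB) = (5.01×10^-27)(1.29×10^6) / [(2×1.60×10^-19)(1.23×10^-3)] = 16.4 m.

r ≈ 16.4 m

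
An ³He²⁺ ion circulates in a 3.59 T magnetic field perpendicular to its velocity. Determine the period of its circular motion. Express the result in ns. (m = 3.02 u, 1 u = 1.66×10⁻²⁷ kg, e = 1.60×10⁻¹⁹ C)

The cyclotron period is independent of speed: T = 2πm/(qB).
T = 2π(5.01×10^-27) / [(2×1.60×10^-19)(3.59)] = 2.74×10^-8 s.

T ≈ 27.4 ns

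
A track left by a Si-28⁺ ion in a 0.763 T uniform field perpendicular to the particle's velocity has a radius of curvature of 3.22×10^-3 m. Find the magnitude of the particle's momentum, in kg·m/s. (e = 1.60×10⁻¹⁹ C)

p ≈ 3.93×10^-22 kg·m/s

Since qvB = mv²/r, the momentum p = mv = qBr.
p = (1×1.60×10^-19)(0.763)(3.22×10^-3) = 3.93×10^-22 kg·m/s.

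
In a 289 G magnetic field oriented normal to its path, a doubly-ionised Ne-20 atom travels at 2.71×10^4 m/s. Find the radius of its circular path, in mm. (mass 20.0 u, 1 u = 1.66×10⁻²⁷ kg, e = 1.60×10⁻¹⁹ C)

r ≈ 97.3 mm

The magnetic force provides the centripetal force: qvB = mv²/r, so r = mv/(qB).
r = (3.32×10^-26 kg)(2.71×10^4 m/s) / [(2×1.60×10^-19 C)(0.0289 T)] = 0.0973 m.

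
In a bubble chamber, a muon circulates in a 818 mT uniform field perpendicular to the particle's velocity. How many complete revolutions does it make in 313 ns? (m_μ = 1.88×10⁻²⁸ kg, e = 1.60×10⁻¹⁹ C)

T = 2πm/(qB) = 2π(1.88×10^-28) / [(1×1.60×10^-19)(0.818)] = 9.0254×10^-9 s.
N = t/T = 3.13×10^-7 / 9.0254×10^-9 ≈ 34.68, so 34 complete revolutions.

N = 34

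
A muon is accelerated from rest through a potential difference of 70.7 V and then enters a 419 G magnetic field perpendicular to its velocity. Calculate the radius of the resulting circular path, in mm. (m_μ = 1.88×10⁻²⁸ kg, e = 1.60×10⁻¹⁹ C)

The kinetic energy gained is K = qV = (1×1.60×10^-19)(70.7) = 1.13×10^-17 J.
v = √(2K/m) = 3.47×10^5 m/s.
r = mv/(qB) = (1.88×10^-28)(3.47×10^5) / [(1×1.60×10^-19)(0.0419)] = 9.73×10^-3 m.

r ≈ 9.73 mm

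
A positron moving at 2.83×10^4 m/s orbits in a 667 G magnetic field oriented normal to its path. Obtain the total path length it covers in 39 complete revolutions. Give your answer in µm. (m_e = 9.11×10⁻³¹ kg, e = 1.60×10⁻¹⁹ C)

L ≈ 592 µm

r = mv/(qB) = 2.42×10^-6 m, so one revolution covers 2πr = 1.52×10^-5 m.
In 39 revolutions: L = 39·2πr = 5.92×10^-4 m.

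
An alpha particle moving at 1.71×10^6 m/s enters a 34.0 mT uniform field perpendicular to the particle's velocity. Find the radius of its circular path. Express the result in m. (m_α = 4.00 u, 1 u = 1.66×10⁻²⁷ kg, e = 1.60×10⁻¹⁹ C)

r ≈ 1.04 m

The magnetic force provides the centripetal force: qvB = mv²/r, so r = mv/(qB).
r = (6.64×10^-27 kg)(1.71×10^6 m/s) / [(2×1.60×10^-19 C)(0.0340 T)] = 1.04 m.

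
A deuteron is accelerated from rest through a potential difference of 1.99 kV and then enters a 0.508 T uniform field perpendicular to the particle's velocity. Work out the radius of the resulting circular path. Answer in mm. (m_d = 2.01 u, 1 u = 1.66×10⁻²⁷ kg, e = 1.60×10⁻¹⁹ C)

r ≈ 17.9 mm

The kinetic energy gained is K = qV = (1×1.60×10^-19)(1990) = 3.18×10^-16 J.
v = √(2K/m) = 4.37×10^5 m/s.
r = mv/(qB) = (3.34×10^-27)(4.37×10^5) / [(1×1.60×10^-19)(0.508)] = 0.0179 m.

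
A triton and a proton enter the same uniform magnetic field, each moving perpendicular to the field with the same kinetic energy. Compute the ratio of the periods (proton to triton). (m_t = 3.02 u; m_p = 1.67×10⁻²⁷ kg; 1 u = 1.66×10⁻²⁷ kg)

ratio ≈ 0.333

T = 2πm/(qB) is independent of speed, so T₂/T₁ = (m₂/q₂)/(m₁/q₁).
T_{proton}/T_{triton} = (1.67×10^-27/1e) / (5.01×10^-27/1e) = 0.333.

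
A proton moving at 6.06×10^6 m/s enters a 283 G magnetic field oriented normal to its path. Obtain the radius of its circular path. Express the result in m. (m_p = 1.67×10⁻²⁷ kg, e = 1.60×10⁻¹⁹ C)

The magnetic force provides the centripetal force: qvB = mv²/r, so r = mv/(qB).
r = (1.67×10^-27 kg)(6.06×10^6 m/s) / [(1×1.60×10^-19 C)(0.0283 T)] = 2.24 m.

r ≈ 2.24 m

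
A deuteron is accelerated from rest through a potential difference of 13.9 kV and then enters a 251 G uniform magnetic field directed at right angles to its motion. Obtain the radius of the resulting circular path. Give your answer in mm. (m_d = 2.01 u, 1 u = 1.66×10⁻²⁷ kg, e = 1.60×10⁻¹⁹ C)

The kinetic energy gained is K = qV = (1×1.60×10^-19)(1.39×10^4) = 2.22×10^-15 J.
v = √(2K/m) = 1.15×10^6 m/s.
r = mv/(qB) = (3.34×10^-27)(1.15×10^6) / [(1×1.60×10^-19)(0.0251)] = 0.959 m.

r ≈ 959 mm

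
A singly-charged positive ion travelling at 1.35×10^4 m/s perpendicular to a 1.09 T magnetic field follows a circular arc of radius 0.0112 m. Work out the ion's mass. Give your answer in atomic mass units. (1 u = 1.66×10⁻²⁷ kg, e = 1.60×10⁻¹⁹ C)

qvB = mv²/r ⇒ m = qBr/v.
m = (1×1.60×10^-19)(1.09)(0.0112) / (1.35×10^4) = 1.45×10^-25 kg = 87.2 u.

m ≈ 87.2 u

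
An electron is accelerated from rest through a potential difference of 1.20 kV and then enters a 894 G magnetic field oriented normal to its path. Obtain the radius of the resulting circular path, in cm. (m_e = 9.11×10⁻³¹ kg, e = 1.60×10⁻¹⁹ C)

r ≈ 0.131 cm

The kinetic energy gained is K = qV = (1×1.60×10^-19)(1200) = 1.92×10^-16 J.
v = √(2K/m) = 2.05×10^7 m/s.
r = mv/(qB) = (9.11×10^-31)(2.05×10^7) / [(1×1.60×10^-19)(0.0894)] = 1.31×10^-3 m.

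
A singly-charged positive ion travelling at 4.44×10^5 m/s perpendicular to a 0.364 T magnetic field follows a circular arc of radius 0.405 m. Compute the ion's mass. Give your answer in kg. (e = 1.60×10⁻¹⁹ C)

m ≈ 5.31×10^-26 kg

qvB = mv²/r ⇒ m = qBr/v.
m = (1×1.60×10^-19)(0.364)(0.405) / (4.44×10^5) = 5.31×10^-26 kg.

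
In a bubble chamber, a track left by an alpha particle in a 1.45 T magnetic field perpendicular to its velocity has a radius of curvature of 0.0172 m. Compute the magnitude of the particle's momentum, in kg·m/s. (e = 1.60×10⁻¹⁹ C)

Since qvB = mv²/r, the momentum p = mv = qBr.
p = (2×1.60×10^-19)(1.45)(0.0172) = 7.98×10^-21 kg·m/s.

p ≈ 7.98×10^-21 kg·m/s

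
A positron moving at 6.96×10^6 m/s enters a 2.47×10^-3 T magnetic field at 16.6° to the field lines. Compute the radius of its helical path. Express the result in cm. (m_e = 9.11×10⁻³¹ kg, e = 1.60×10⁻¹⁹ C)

r ≈ 0.458 cm

Only the perpendicular component v⊥ = v sin16.6° = 1.99×10^6 m/s is bent by the field.
r = m v⊥ /(qB) = (9.11×10^-31)(1.99×10^6) / [(1×1.60×10^-19)(2.47×10^-3)] = 4.58×10^-3 m.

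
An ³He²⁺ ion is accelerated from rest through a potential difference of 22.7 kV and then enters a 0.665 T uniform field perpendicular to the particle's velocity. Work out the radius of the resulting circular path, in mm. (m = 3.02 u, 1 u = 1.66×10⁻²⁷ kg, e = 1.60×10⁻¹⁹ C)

r ≈ 40.1 mm

The kinetic energy gained is K = qV = (2×1.60×10^-19)(2.27×10^4) = 7.26×10^-15 J.
v = √(2K/m) = 1.70×10^6 m/s.
r = mv/(qB) = (5.01×10^-27)(1.70×10^6) / [(2×1.60×10^-19)(0.665)] = 0.0401 m.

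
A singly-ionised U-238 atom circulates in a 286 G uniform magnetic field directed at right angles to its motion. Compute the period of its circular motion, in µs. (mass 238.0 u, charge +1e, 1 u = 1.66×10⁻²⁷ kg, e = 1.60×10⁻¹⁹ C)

The cyclotron period is independent of speed: T = 2πm/(qB).
T = 2π(3.95×10^-25) / [(1×1.60×10^-19)(0.0286)] = 5.42×10^-4 s.

T ≈ 542 µs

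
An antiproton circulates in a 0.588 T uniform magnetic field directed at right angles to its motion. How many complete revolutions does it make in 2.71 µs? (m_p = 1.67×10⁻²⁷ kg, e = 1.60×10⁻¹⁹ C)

N = 24

T = 2πm/(qB) = 2π(1.67×10^-27) / [(1×1.60×10^-19)(0.588)] = 1.1153×10^-7 s.
N = t/T = 2.71×10^-6 / 1.1153×10^-7 ≈ 24.30, so 24 complete revolutions.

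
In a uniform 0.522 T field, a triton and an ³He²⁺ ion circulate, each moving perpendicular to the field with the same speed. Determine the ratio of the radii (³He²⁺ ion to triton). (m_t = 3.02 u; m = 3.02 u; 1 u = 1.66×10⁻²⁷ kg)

r = mv/(qB) ⇒ at equal v, r ∝ m/q.
r_{³He²⁺ ion}/r_{triton} = 0.500.

ratio ≈ 0.500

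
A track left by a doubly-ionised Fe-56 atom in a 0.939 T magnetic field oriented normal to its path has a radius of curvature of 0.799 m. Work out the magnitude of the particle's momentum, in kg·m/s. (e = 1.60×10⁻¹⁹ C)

p ≈ 2.40×10^-19 kg·m/s

Since qvB = mv²/r, the momentum p = mv = qBr.
p = (2×1.60×10^-19)(0.939)(0.799) = 2.40×10^-19 kg·m/s.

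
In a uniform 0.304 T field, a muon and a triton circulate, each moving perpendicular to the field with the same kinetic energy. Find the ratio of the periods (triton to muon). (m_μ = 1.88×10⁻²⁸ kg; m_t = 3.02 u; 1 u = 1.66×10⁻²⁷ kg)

T = 2πm/(qB) is independent of speed, so T₂/T₁ = (m₂/q₂)/(m₁/q₁).
T_{triton}/T_{muon} = (5.01×10^-27/1e) / (1.88×10^-28/1e) = 26.7.

ratio ≈ 26.7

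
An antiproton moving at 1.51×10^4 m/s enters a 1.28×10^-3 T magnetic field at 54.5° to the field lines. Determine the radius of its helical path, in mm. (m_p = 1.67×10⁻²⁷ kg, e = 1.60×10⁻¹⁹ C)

Only the perpendicular component v⊥ = v sin54.5° = 1.23×10^4 m/s is bent by the field.
r = m v⊥ /(qB) = (1.67×10^-27)(1.23×10^4) / [(1×1.60×10^-19)(1.28×10^-3)] = 0.100 m.

r ≈ 100 mm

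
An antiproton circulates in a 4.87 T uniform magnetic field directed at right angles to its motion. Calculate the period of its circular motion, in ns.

The cyclotron period is independent of speed: T = 2πm/(qB).
T = 2π(1.67×10^-27) / [(1×1.60×10^-19)(4.87)] = 1.35×10^-8 s.

T ≈ 13.5 ns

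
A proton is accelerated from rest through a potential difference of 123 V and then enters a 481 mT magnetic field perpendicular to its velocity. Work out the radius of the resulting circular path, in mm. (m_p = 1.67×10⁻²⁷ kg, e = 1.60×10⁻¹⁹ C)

r ≈ 3.33 mm

The kinetic energy gained is K = qV = (1×1.60×10^-19)(123) = 1.97×10^-17 J.
v = √(2K/m) = 1.54×10^5 m/s.
r = mv/(qB) = (1.67×10^-27)(1.54×10^5) / [(1×1.60×10^-19)(0.481)] = 3.33×10^-3 m.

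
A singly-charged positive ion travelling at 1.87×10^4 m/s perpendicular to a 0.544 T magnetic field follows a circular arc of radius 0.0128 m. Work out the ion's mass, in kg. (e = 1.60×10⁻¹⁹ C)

qvB = mv²/r ⇒ m = qBr/v.
m = (1×1.60×10^-19)(0.544)(0.0128) / (1.87×10^4) = 5.96×10^-26 kg.

m ≈ 5.96×10^-26 kg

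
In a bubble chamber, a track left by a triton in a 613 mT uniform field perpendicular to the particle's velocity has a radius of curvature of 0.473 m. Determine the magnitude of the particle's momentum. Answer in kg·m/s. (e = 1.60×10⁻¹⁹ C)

Since qvB = mv²/r, the momentum p = mv = qBr.
p = (1×1.60×10^-19)(0.613)(0.473) = 4.64×10^-20 kg·m/s.

p ≈ 4.64×10^-20 kg·m/s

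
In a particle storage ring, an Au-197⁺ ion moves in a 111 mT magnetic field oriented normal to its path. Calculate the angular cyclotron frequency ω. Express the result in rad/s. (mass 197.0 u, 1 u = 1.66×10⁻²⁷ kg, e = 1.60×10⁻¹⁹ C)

ω ≈ 5.43×10^4 rad/s

ω = qB/m = (1×1.60×10^-19)(0.111) / (3.27×10^-25) = 5.43×10^4 rad/s.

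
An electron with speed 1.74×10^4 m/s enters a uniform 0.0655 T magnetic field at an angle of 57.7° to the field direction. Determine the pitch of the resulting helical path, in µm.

The velocity component along B is v∥ = v cos57.7° = 9300 m/s.
The cyclotron period T = 2πm/(qB) = 5.46×10^-10 s is set by m, q, B alone.
Pitch = v∥·T = (9300)(5.46×10^-10) = 5.08×10^-6 m.

pitch ≈ 5.08 µm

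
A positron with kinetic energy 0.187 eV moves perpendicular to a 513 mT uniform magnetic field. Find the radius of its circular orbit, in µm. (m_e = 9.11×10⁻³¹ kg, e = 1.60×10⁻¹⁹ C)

Convert the energy: K = 0.187 eV = 2.99×10^-20 J.
v = √(2K/m) = √(2·2.99×10^-20/9.11×10^-31) = 2.56×10^5 m/s.
r = mv/(qB) = (9.11×10^-31)(2.56×10^5) / [(1×1.60×10^-19)(0.513)] = 2.84×10^-6 m.

r ≈ 2.84 µm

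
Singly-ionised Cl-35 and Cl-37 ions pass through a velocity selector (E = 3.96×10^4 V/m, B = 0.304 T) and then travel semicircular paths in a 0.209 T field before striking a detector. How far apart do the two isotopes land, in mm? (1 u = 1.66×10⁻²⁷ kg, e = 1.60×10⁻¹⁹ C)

Both emerge at v = E/B₁ = 1.30×10^5 m/s.
r = mv/(qB₂), so r₁ = 0.2263 m and r₂ = 0.2393 m, giving Δr = 0.0129 m.
After a semicircle each ion lands a diameter 2r from the entry slit, so the separation is 2Δr = 0.0259 m.

Δd ≈ 25.9 mm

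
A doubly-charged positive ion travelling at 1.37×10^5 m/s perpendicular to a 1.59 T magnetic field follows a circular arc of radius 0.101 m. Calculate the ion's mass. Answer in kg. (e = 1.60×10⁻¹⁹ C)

m ≈ 3.75×10^-25 kg

qvB = mv²/r ⇒ m = qBr/v.
m = (2×1.60×10^-19)(1.59)(0.101) / (1.37×10^5) = 3.75×10^-25 kg.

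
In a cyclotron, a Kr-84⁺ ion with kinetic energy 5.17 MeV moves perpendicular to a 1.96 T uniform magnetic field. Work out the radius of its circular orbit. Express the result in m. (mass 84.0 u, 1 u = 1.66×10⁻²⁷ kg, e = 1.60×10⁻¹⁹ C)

Convert the energy: K = 5.17 MeV = 8.27×10^-13 J.
v = √(2K/m) = √(2·8.27×10^-13/1.39×10^-25) = 3.44×10^6 m/s.
r = mv/(qB) = (1.39×10^-25)(3.44×10^6) / [(1×1.60×10^-19)(1.96)] = 1.53 m.

r ≈ 1.53 m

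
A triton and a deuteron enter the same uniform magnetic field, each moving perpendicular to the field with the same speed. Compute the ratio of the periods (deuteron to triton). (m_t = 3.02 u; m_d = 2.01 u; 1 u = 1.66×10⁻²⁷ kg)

T = 2πm/(qB) is independent of speed, so T₂/T₁ = (m₂/q₂)/(m₁/q₁).
T_{deuteron}/T_{triton} = (3.34×10^-27/1e) / (5.01×10^-27/1e) = 0.666.

ratio ≈ 0.666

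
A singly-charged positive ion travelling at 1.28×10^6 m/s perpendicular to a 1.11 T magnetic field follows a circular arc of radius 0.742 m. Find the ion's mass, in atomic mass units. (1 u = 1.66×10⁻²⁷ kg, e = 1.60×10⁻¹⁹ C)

m ≈ 62.0 u

qvB = mv²/r ⇒ m = qBr/v.
m = (1×1.60×10^-19)(1.11)(0.742) / (1.28×10^6) = 1.03×10^-25 kg = 62.0 u.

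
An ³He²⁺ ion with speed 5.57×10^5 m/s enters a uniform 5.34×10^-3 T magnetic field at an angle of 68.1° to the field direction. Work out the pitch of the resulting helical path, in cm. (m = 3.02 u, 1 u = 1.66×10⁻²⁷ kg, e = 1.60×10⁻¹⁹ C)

pitch ≈ 383 cm

The velocity component along B is v∥ = v cos68.1° = 2.08×10^5 m/s.
The cyclotron period T = 2πm/(qB) = 1.84×10^-5 s is set by m, q, B alone.
Pitch = v∥·T = (2.08×10^5)(1.84×10^-5) = 3.83 m.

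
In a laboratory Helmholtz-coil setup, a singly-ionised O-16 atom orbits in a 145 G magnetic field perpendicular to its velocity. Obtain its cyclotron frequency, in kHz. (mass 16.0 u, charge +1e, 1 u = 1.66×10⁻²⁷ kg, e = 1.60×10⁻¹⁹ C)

f ≈ 13.9 kHz

f = qB/(2πm) = (1×1.60×10^-19)(0.0145) / [2π(2.66×10^-26)] = 1.39×10^4 Hz.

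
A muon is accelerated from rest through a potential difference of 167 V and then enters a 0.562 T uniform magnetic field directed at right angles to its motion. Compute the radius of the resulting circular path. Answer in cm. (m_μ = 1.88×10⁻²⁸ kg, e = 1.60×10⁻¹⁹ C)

The kinetic energy gained is K = qV = (1×1.60×10^-19)(167) = 2.67×10^-17 J.
v = √(2K/m) = 5.33×10^5 m/s.
r = mv/(qB) = (1.88×10^-28)(5.33×10^5) / [(1×1.60×10^-19)(0.562)] = 1.11×10^-3 m.

r ≈ 0.111 cm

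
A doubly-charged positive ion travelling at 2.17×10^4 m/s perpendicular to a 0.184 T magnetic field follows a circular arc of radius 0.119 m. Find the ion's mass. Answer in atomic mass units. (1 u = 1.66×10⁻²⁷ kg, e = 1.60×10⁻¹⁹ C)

m ≈ 195 u

qvB = mv²/r ⇒ m = qBr/v.
m = (2×1.60×10^-19)(0.184)(0.119) / (2.17×10^4) = 3.23×10^-25 kg = 195 u.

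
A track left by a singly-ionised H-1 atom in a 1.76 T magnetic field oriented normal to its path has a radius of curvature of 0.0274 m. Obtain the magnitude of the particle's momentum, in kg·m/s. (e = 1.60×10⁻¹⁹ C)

p ≈ 7.72×10^-21 kg·m/s

Since qvB = mv²/r, the momentum p = mv = qBr.
p = (1×1.60×10^-19)(1.76)(0.0274) = 7.72×10^-21 kg·m/s.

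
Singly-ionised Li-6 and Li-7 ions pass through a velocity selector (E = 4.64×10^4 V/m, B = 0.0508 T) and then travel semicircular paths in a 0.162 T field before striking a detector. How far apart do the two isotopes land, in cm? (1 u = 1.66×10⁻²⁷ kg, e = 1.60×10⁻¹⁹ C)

Both emerge at v = E/B₁ = 9.13×10^5 m/s.
r = mv/(qB₂), so r₁ = 0.3510 m and r₂ = 0.4095 m, giving Δr = 0.0585 m.
After a semicircle each ion lands a diameter 2r from the entry slit, so the separation is 2Δr = 0.117 m.

Δd ≈ 11.7 cm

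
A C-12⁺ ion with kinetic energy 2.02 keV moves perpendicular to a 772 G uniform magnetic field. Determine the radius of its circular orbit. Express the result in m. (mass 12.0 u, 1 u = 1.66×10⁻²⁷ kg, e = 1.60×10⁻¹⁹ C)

r ≈ 0.291 m

Convert the energy: K = 2.02 keV = 3.23×10^-16 J.
v = √(2K/m) = √(2·3.23×10^-16/1.99×10^-26) = 1.80×10^5 m/s.
r = mv/(qB) = (1.99×10^-26)(1.80×10^5) / [(1×1.60×10^-19)(0.0772)] = 0.291 m.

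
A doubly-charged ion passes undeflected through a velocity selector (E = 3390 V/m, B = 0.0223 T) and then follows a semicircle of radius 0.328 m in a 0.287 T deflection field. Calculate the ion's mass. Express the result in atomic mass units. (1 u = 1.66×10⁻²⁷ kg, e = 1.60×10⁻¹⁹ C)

m ≈ 119 u

v = E/B₁ = 1.52×10^5 m/s.
From r = mv/(qB₂), m = qB₂r/v = (2×1.60×10^-19)(0.287)(0.328) / (1.52×10^5) = 1.98×10^-25 kg.
In atomic mass units: m = 1.98×10^-25 / 1.66×10^-27 = 119 u.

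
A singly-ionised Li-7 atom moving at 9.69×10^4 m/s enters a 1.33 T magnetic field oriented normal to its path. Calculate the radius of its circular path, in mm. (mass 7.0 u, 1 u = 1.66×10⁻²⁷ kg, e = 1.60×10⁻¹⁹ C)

The magnetic force provides the centripetal force: qvB = mv²/r, so r = mv/(qB).
r = (1.16×10^-26 kg)(9.69×10^4 m/s) / [(1×1.60×10^-19 C)(1.33 T)] = 5.29×10^-3 m.

r ≈ 5.29 mm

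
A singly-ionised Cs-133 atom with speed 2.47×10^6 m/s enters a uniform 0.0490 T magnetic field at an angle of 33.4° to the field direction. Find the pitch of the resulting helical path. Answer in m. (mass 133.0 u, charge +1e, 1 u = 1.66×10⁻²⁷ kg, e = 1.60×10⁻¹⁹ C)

pitch ≈ 365 m

The velocity component along B is v∥ = v cos33.4° = 2.06×10^6 m/s.
The cyclotron period T = 2πm/(qB) = 1.77×10^-4 s is set by m, q, B alone.
Pitch = v∥·T = (2.06×10^6)(1.77×10^-4) = 365 m.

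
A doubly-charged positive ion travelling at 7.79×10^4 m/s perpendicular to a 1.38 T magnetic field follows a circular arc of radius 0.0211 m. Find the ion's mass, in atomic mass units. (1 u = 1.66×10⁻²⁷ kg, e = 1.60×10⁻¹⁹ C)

qvB = mv²/r ⇒ m = qBr/v.
m = (2×1.60×10^-19)(1.38)(0.0211) / (7.79×10^4) = 1.20×10^-25 kg = 72.1 u.

m ≈ 72.1 u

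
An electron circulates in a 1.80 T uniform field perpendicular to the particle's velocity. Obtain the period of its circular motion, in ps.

T ≈ 19.9 ps

The cyclotron period is independent of speed: T = 2πm/(qB).
T = 2π(9.11×10^-31) / [(1×1.60×10^-19)(1.80)] = 1.99×10^-11 s.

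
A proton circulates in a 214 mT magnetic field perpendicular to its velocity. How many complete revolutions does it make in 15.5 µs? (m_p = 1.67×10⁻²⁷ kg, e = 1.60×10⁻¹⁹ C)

N = 50

T = 2πm/(qB) = 2π(1.67×10^-27) / [(1×1.60×10^-19)(0.214)] = 3.0645×10^-7 s.
N = t/T = 1.55×10^-5 / 3.0645×10^-7 ≈ 50.58, so 50 complete revolutions.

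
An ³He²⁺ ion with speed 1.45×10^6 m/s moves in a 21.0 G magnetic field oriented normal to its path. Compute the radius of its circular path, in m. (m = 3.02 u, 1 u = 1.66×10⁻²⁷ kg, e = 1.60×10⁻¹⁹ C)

The magnetic force provides the centripetal force: qvB = mv²/r, so r = mv/(qB).
r = (5.01×10^-27 kg)(1.45×10^6 m/s) / [(2×1.60×10^-19 C)(2.10×10^-3 T)] = 10.8 m.

r ≈ 10.8 m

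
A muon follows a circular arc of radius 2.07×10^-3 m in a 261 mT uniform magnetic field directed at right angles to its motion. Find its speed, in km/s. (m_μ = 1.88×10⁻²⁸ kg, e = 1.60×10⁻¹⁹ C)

From qvB = mv²/r, v = qBr/m.
v = (1×1.60×10^-19)(0.261)(2.07×10^-3) / (1.88×10^-28) = 4.60×10^5 m/s.

v ≈ 460 km/s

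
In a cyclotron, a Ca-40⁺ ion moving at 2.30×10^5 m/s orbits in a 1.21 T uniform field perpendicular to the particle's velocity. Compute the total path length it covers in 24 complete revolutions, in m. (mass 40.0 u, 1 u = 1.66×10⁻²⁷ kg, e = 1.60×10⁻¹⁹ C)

r = mv/(qB) = 0.0789 m, so one revolution covers 2πr = 0.496 m.
In 24 revolutions: L = 24·2πr = 11.9 m.

L ≈ 11.9 m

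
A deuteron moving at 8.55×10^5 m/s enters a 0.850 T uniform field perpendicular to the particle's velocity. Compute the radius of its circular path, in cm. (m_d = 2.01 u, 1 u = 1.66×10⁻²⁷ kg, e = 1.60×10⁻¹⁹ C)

The magnetic force provides the centripetal force: qvB = mv²/r, so r = mv/(qB).
r = (3.34×10^-27 kg)(8.55×10^5 m/s) / [(1×1.60×10^-19 C)(0.850 T)] = 0.0210 m.

r ≈ 2.10 cm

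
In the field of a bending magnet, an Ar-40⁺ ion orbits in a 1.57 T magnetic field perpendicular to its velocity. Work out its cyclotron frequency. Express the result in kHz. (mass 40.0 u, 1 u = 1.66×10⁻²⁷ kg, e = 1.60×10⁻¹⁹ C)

f ≈ 602 kHz

f = qB/(2πm) = (1×1.60×10^-19)(1.57) / [2π(6.64×10^-26)] = 6.02×10^5 Hz.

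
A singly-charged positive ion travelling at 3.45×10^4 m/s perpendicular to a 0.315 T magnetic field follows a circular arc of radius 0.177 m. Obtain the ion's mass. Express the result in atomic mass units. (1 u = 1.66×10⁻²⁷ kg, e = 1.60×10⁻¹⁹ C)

m ≈ 156 u

qvB = mv²/r ⇒ m = qBr/v.
m = (1×1.60×10^-19)(0.315)(0.177) / (3.45×10^4) = 2.59×10^-25 kg = 156 u.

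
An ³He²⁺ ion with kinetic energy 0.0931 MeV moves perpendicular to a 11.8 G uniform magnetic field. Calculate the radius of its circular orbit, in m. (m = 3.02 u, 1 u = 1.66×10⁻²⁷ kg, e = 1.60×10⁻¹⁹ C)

r ≈ 32.4 m

Convert the energy: K = 0.0931 MeV = 1.49×10^-14 J.
v = √(2K/m) = √(2·1.49×10^-14/5.01×10^-27) = 2.44×10^6 m/s.
r = mv/(qB) = (5.01×10^-27)(2.44×10^6) / [(2×1.60×10^-19)(1.18×10^-3)] = 32.4 m.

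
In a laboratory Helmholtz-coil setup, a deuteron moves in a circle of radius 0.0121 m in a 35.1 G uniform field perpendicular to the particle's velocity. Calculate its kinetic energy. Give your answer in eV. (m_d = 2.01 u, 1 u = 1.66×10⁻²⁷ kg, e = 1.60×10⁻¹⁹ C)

v = qBr/m = (1×1.60×10^-19)(3.51×10^-3)(0.0121) / (3.34×10^-27) = 2040 m/s.
K = ½mv² = 0.5·(3.34×10^-27)·(2040)² = 6.92×10^-21 J = 0.0432 eV.

K ≈ 0.0432 eV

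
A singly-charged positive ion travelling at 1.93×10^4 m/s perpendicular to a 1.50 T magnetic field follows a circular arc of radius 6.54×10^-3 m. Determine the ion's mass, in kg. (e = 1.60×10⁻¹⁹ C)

qvB = mv²/r ⇒ m = qBr/v.
m = (1×1.60×10^-19)(1.50)(6.54×10^-3) / (1.93×10^4) = 8.13×10^-26 kg.

m ≈ 8.13×10^-26 kg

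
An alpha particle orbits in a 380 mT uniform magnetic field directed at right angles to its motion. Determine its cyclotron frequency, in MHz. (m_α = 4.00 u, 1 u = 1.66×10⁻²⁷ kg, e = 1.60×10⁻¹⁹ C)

f ≈ 2.91 MHz

f = qB/(2πm) = (2×1.60×10^-19)(0.380) / [2π(6.64×10^-27)] = 2.91×10^6 Hz.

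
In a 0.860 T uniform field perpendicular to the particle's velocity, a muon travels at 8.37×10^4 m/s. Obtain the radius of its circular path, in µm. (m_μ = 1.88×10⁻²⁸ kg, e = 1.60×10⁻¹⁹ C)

r ≈ 114 µm

The magnetic force provides the centripetal force: qvB = mv²/r, so r = mv/(qB).
r = (1.88×10^-28 kg)(8.37×10^4 m/s) / [(1×1.60×10^-19 C)(0.860 T)] = 1.14×10^-4 m.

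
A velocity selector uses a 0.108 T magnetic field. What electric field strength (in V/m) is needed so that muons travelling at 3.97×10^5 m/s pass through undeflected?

E ≈ 4.29×10^4 V/m

qE = qvB ⇒ E = vB = (3.97×10^5)(0.108) = 4.29×10^4 V/m.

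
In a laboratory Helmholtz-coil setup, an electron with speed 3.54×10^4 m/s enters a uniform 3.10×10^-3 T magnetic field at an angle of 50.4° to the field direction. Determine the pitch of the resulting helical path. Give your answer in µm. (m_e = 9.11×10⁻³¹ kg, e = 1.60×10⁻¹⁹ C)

The velocity component along B is v∥ = v cos50.4° = 2.26×10^4 m/s.
The cyclotron period T = 2πm/(qB) = 1.15×10^-8 s is set by m, q, B alone.
Pitch = v∥·T = (2.26×10^4)(1.15×10^-8) = 2.60×10^-4 m.

pitch ≈ 260 µm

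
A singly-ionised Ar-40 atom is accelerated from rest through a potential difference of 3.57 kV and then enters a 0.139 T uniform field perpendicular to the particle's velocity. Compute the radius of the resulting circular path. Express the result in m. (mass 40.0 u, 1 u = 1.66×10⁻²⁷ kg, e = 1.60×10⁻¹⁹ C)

The kinetic energy gained is K = qV = (1×1.60×10^-19)(3570) = 5.71×10^-16 J.
v = √(2K/m) = 1.31×10^5 m/s.
r = mv/(qB) = (6.64×10^-26)(1.31×10^5) / [(1×1.60×10^-19)(0.139)] = 0.392 m.

r ≈ 0.392 m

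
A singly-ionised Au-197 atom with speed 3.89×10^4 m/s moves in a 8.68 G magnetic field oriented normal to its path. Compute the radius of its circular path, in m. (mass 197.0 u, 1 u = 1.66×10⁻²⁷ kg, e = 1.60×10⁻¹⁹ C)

The magnetic force provides the centripetal force: qvB = mv²/r, so r = mv/(qB).
r = (3.27×10^-25 kg)(3.89×10^4 m/s) / [(1×1.60×10^-19 C)(8.68×10^-4 T)] = 91.6 m.

r ≈ 91.6 m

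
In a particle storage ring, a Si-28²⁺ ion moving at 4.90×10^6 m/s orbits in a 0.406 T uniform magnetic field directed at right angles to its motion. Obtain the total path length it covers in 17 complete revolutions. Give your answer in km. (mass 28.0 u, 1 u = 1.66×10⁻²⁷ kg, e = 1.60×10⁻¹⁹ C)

r = mv/(qB) = 1.75 m, so one revolution covers 2πr = 11.0 m.
In 17 revolutions: L = 17·2πr = 187 m.

L ≈ 0.187 km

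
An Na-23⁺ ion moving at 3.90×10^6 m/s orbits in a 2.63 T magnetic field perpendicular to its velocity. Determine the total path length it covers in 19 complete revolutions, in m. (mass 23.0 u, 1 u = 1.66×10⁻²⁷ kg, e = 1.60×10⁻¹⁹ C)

L ≈ 42.2 m

r = mv/(qB) = 0.354 m, so one revolution covers 2πr = 2.22 m.
In 19 revolutions: L = 19·2πr = 42.2 m.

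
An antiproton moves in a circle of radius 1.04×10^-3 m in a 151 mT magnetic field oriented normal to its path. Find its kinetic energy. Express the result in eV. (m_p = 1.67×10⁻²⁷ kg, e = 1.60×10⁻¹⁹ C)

K ≈ 1.18 eV

v = qBr/m = (1×1.60×10^-19)(0.151)(1.04×10^-3) / (1.67×10^-27) = 1.50×10^4 m/s.
K = ½mv² = 0.5·(1.67×10^-27)·(1.50×10^4)² = 1.89×10^-19 J = 1.18 eV.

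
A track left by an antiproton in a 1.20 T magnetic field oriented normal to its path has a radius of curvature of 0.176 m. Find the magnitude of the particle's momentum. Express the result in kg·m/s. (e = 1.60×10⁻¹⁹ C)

p ≈ 3.38×10^-20 kg·m/s

Since qvB = mv²/r, the momentum p = mv = qBr.
p = (1×1.60×10^-19)(1.20)(0.176) = 3.38×10^-20 kg·m/s.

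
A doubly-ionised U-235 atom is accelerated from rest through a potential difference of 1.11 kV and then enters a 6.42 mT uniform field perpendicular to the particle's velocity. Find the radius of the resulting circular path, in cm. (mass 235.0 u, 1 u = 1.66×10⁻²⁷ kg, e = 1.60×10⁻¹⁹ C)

The kinetic energy gained is K = qV = (2×1.60×10^-19)(1110) = 3.55×10^-16 J.
v = √(2K/m) = 4.27×10^4 m/s.
r = mv/(qB) = (3.90×10^-25)(4.27×10^4) / [(2×1.60×10^-19)(6.42×10^-3)] = 8.10 m.

r ≈ 810 cm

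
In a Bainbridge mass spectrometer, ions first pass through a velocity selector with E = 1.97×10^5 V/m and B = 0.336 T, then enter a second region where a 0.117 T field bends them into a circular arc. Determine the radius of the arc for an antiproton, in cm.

The selector passes v = E/B = 1.97×10^5/0.336 = 5.86×10^5 m/s.
In the deflection region, r = mv/(qB₂) = (1.67×10^-27)(5.86×10^5) / [(1×1.60×10^-19)(0.117)] = 0.0523 m.

r ≈ 5.23 cm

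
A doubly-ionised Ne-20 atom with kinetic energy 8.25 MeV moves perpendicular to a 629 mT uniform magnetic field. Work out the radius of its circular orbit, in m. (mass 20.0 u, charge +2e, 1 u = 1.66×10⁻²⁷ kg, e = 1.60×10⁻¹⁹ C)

Convert the energy: K = 8.25 MeV = 1.32×10^-12 J.
v = √(2K/m) = √(2·1.32×10^-12/3.32×10^-26) = 8.92×10^6 m/s.
r = mv/(qB) = (3.32×10^-26)(8.92×10^6) / [(2×1.60×10^-19)(0.629)] = 1.47 m.

r ≈ 1.47 m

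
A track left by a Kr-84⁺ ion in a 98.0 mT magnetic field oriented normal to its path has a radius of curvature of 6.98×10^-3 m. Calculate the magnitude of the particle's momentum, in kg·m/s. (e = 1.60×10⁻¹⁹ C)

Since qvB = mv²/r, the momentum p = mv = qBr.
p = (1×1.60×10^-19)(0.0980)(6.98×10^-3) = 1.09×10^-22 kg·m/s.

p ≈ 1.09×10^-22 kg·m/s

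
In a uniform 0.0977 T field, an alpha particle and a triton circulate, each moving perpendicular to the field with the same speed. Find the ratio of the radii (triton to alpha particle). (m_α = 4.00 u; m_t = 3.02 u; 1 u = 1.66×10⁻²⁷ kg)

ratio ≈ 1.51

r = mv/(qB) ⇒ at equal v, r ∝ m/q.
r_{triton}/r_{alpha particle} = 1.51.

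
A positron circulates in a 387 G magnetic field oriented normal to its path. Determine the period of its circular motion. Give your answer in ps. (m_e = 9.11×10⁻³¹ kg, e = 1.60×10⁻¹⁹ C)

T ≈ 924 ps

The cyclotron period is independent of speed: T = 2πm/(qB).
T = 2π(9.11×10^-31) / [(1×1.60×10^-19)(0.0387)] = 9.24×10^-10 s.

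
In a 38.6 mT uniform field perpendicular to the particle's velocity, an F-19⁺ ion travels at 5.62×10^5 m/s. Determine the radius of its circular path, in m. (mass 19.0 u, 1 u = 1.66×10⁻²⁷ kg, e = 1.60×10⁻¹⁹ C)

The magnetic force provides the centripetal force: qvB = mv²/r, so r = mv/(qB).
r = (3.15×10^-26 kg)(5.62×10^5 m/s) / [(1×1.60×10^-19 C)(0.0386 T)] = 2.87 m.

r ≈ 2.87 m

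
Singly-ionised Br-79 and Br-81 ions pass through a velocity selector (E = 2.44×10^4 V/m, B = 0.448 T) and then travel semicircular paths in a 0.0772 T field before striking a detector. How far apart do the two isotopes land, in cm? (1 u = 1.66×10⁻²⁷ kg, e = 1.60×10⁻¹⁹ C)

Δd ≈ 2.93 cm

Both emerge at v = E/B₁ = 5.45×10^4 m/s.
r = mv/(qB₂), so r₁ = 0.5782 m and r₂ = 0.5929 m, giving Δr = 0.0146 m.
After a semicircle each ion lands a diameter 2r from the entry slit, so the separation is 2Δr = 0.0293 m.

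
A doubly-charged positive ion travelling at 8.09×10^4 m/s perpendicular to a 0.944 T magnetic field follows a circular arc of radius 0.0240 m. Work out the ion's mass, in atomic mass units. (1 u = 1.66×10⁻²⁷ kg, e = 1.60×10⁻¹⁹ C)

m ≈ 54.0 u

qvB = mv²/r ⇒ m = qBr/v.
m = (2×1.60×10^-19)(0.944)(0.0240) / (8.09×10^4) = 8.96×10^-26 kg = 54.0 u.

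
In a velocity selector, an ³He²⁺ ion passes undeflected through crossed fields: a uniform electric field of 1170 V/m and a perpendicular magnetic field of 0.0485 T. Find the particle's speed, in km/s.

v ≈ 24.1 km/s

For zero net force, qE = qvB, so v = E/B.
v = (1170) / (0.0485) = 2.41×10^4 m/s.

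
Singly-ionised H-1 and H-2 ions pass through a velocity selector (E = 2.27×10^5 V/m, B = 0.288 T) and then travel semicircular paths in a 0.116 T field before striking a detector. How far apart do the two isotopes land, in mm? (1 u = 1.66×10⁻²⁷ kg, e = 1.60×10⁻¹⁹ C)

Δd ≈ 141 mm

Both emerge at v = E/B₁ = 7.88×10^5 m/s.
r = mv/(qB₂), so r₁ = 0.07050 m and r₂ = 0.1410 m, giving Δr = 0.0705 m.
After a semicircle each ion lands a diameter 2r from the entry slit, so the separation is 2Δr = 0.141 m.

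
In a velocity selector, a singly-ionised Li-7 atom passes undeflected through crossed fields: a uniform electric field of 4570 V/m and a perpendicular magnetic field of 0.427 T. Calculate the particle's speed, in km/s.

For zero net force, qE = qvB, so v = E/B.
v = (4570) / (0.427) = 1.07×10^4 m/s.

v ≈ 10.7 km/s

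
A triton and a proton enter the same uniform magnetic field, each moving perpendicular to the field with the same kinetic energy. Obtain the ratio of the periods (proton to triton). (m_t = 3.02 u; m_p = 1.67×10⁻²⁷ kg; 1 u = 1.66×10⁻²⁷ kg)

ratio ≈ 0.333

T = 2πm/(qB) is independent of speed, so T₂/T₁ = (m₂/q₂)/(m₁/q₁).
T_{proton}/T_{triton} = (1.67×10^-27/1e) / (5.01×10^-27/1e) = 0.333.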